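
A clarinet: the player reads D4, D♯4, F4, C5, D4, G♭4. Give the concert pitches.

B3 B#3 D4 A4 B3 Eb4

The A clarinet sounds a minor third below written, so transpose each written note down a minor third.
D4 becomes B3
D#4 becomes B#3
F4 becomes D4
C5 becomes A4
D4 becomes B3
Gb4 becomes Eb4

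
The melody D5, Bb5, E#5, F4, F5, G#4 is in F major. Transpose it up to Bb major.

G5 Eb6 A#5 Bb4 Bb5 C#5

From F up to Bb is a perfect fourth; apply that to each pitch.
D5 → G5
Bb5 → Eb6
E#5 → A#5
F4 → Bb4
F5 → Bb5
G#4 → C#5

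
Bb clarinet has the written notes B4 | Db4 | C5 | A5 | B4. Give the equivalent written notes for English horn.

First find concert pitch: the Bb clarinet sounds a major second below written, so B4 Db4 C5 A5 B4 sounds A4 Cb4 Bb4 G5 A4.
Then write for English horn: it sounds a perfect fifth below written, so the part must be a perfect fifth above concert.
A4 → E5
Cb4 → Gb4
Bb4 → F5
G5 → D6
A4 → E5

E5 Gb4 F5 D6 E5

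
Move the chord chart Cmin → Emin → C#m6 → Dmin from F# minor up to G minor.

Dbmin Fmin Dm6 Ebmin

F# minor up to G minor is a minor second; each chord root moves by that interval while the quality stays the same.
Cmin: root C up a minor second → Db, giving Dbmin.
Emin: root E up a minor second → F, giving Fmin.
C#m6: root C# up a minor second → D, giving Dm6.
Dmin: root D up a minor second → Eb, giving Ebmin.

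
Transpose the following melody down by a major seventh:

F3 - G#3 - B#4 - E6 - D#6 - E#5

F3 → Gb2
G#3 → A2
B#4 → C#4
E6 → F5
D#6 → E5
E#5 → F#4

Gb2 A2 C#4 F5 E5 F#4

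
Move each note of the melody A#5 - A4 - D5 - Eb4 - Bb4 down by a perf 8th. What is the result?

A#4 A3 D4 Eb3 Bb3

A#5 down a perfect octave is A#4.
A perfect octave down from A4 gives A3.
A perfect octave down from D5 gives D4.
Eb4: an octave down reaches E, and 12 semitones makes it Eb3.
Bb4: an octave down reaches B, and 12 semitones makes it Bb3.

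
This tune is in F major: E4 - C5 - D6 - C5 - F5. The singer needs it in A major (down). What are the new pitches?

G#3 E4 F#5 E4 A4

F major to A major down is a minor sixth, so every note moves down by that interval.
E4 -> G#3
C5 -> E4
D6 -> F#5
C5 -> E4
F5 -> A4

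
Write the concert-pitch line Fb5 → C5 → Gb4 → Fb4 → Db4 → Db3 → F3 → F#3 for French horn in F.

Cb6 G5 Db5 Cb5 Ab4 Ab3 C4 C#4

Written C4 sounds as F3 on the French horn in F, so concert pitches are written a perfect fifth up.
Fb5 becomes Cb6
C5 becomes G5
Gb4 becomes Db5
Fb4 becomes Cb5
Db4 becomes Ab4
Db3 becomes Ab3
F3 becomes C4
F#3 becomes C#4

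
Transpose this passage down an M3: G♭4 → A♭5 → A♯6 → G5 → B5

Ebb4 Fb5 F#6 Eb5 G5

Gb4: a third down reaches E, and 4 semitones makes it Ebb4.
Ab5 down a major third is Fb5.
A major third down from A#6 gives F#6.
G5: a third down reaches E, and 4 semitones makes it Eb5.
B5 down a major third is G5.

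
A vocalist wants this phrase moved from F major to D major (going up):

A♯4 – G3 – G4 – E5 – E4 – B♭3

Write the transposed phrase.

F major to D major up is a major sixth, so every note moves up by that interval.
A#4 -> F##5
G3 -> E4
G4 -> E5
E5 -> C#6
E4 -> C#5
Bb3 -> G4

F##5 E4 E5 C#6 C#5 G4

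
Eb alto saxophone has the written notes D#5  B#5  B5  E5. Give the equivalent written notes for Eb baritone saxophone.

D#6 B#6 B6 E6

First find concert pitch: the Eb alto saxophone sounds a major sixth below written, so D#5 B#5 B5 E5 sounds F#4 D#5 D5 G4.
Then write for Eb baritone saxophone: it sounds a major thirteenth below written, so the part must be a major thirteenth above concert.
F#4 → D#6
D#5 → B#6
D5 → B6
G4 → E6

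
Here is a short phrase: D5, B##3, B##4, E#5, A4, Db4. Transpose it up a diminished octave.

D5: an octave up reaches D, and 11 semitones makes it Db6.
B##3 up a diminished octave is B#4.
A diminished octave up from B##4 gives B#5.
E#5: an octave up reaches E, and 11 semitones makes it E6.
A diminished octave up from A4 gives Ab5.
Db4: an octave up reaches D, and 11 semitones makes it Dbb5.

Db6 B#4 B#5 E6 Ab5 Dbb5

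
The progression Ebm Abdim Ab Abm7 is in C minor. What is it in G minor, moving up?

Bbm Ebdim Eb Ebm7

C minor up to G minor is a perfect fifth; each chord root moves by that interval while the quality stays the same.
Ebm: root Eb up a perfect fifth → Bb, giving Bbm.
Abdim: root Ab up a perfect fifth → Eb, giving Ebdim.
Ab: root Ab up a perfect fifth → Eb, giving Eb.
Abm7: root Ab up a perfect fifth → Eb, giving Ebm7.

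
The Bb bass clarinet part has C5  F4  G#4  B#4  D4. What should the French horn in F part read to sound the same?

F4 Bb3 C#4 E#4 G3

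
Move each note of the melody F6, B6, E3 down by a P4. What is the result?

A perfect fourth down from F6 gives C6.
B6: a fourth down reaches F, and 5 semitones makes it F#6.
E3: a fourth down reaches B, and 5 semitones makes it B2.

C6 F#6 B2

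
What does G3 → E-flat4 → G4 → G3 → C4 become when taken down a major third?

Eb3 Cb4 Eb4 Eb3 Ab3

G3 becomes Eb3
Eb4 becomes Cb4
G4 becomes Eb4
G3 becomes Eb3
C4 becomes Ab3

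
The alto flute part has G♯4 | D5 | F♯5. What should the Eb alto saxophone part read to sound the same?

First find concert pitch: the alto flute sounds a perfect fourth below written, so G♯4 D5 F♯5 sounds D#4 A4 C#5.
Then write for Eb alto saxophone: it sounds a major sixth below written, so the part must be a major sixth above concert.
D#4 → B#4
A4 → F#5
C#5 → A#5

B#4 F#5 A#5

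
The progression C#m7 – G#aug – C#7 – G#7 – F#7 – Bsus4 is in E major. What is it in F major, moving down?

E major down to F major is a major seventh; each chord root moves by that interval while the quality stays the same.
C#m7: root C# down a major seventh → D, giving Dm7.
G#aug: root G# down a major seventh → A, giving Aaug.
C#7: root C# down a major seventh → D, giving D7.
G#7: root G# down a major seventh → A, giving A7.
F#7: root F# down a major seventh → G, giving G7.
Bsus4: root B down a major seventh → C, giving Csus4.

Dm7 Aaug D7 A7 G7 Csus4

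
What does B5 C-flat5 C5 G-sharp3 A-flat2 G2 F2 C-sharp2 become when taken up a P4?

E6 Fb5 F5 C#4 Db3 C3 Bb2 F#2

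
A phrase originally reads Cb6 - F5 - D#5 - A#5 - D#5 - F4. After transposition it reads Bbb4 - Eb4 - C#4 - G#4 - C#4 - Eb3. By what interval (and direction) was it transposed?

down a major ninth

From Cb6 to Bbb4 is 9 letter names — a ninth of some quality.
Bbb4 to Cb6 is 14 semitones, which makes it a major ninth; the second version is lower, so the direction is down.
Checking another pair — F4 → Eb3 — gives the same interval.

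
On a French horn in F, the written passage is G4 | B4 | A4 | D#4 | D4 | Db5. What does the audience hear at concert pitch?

The French horn in F sounds a perfect fifth below written, so transpose each written note down a perfect fifth.
G4 -> C4
B4 -> E4
A4 -> D4
D#4 -> G#3
D4 -> G3
Db5 -> Gb4

C4 E4 D4 G#3 G3 Gb4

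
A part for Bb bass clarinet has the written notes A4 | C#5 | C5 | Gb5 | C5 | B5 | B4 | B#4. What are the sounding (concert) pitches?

G3 B3 Bb3 Fb4 Bb3 A4 A3 A#3

The Bb bass clarinet sounds a major ninth below written, so transpose each written note down a major ninth.
A4 → G3
C#5 → B3
C5 → Bb3
Gb5 → Fb4
C5 → Bb3
B5 → A4
B4 → A3
B#4 → A#3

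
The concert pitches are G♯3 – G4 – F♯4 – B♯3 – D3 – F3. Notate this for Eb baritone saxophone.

The Eb baritone saxophone sounds a major thirteenth below written, so the written part must be a major thirteenth above concert — transpose each note up.
G#3 → E#5
G4 → E6
F#4 → D#6
B#3 → G##5
D3 → B4
F3 → D5

E#5 E6 D#6 G##5 B4 D5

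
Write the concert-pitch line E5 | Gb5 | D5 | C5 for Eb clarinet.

The Eb clarinet sounds a minor third above written, so the written part must be a minor third below concert — transpose each note down.
E5 gives C#5
Gb5 gives Eb5
D5 gives B4
C5 gives A4

C#5 Eb5 B4 A4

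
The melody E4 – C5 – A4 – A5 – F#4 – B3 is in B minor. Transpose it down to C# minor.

B minor to C# minor down is a minor seventh, so every note moves down by that interval.
E4 -> F#3
C5 -> D4
A4 -> B3
A5 -> B4
F#4 -> G#3
B3 -> C#3

F#3 D4 B3 B4 G#3 C#3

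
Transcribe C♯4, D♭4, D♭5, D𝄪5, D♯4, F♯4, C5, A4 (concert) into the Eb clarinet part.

A#3 Bb3 Bb4 B##4 B#3 D#4 A4 F#4

Written C4 sounds as Eb4 on the Eb clarinet, so concert pitches are written a minor third down.
C#4 to A#3
Db4 to Bb3
Db5 to Bb4
D##5 to B##4
D#4 to B#3
F#4 to D#4
C5 to A4
A4 to F#4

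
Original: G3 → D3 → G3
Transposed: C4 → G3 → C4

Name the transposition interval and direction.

up a perfect fourth

Take the first pair: G3 → C4. G to C spans 4 letter names, so the interval is some kind of fourth.
G3 to C4 is 5 semitones, which makes it a perfect fourth; the second version is higher, so the direction is up.
Checking another pair — G3 → C4 — gives the same interval.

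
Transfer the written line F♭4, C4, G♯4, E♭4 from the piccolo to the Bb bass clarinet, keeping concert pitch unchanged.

Gb6 D6 A#6 F6

First find concert pitch: the piccolo sounds a perfect octave above written, so F♭4 C4 G♯4 E♭4 sounds Fb5 C5 G#5 Eb5.
Then write for Bb bass clarinet: it sounds a major ninth below written, so the part must be a major ninth above concert.
Fb5 → Gb6
C5 → D6
G#5 → A#6
Eb5 → F6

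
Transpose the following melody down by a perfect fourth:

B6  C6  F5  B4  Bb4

B6: a fourth down reaches F, and 5 semitones makes it F#6.
A perfect fourth down from C6 gives G5.
A perfect fourth down from F5 gives C5.
B4 down a perfect fourth is F#4.
Bb4: a fourth down reaches F, and 5 semitones makes it F4.

F#6 G5 C5 F#4 F4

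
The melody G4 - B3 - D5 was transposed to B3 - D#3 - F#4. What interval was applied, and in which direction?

down a minor sixth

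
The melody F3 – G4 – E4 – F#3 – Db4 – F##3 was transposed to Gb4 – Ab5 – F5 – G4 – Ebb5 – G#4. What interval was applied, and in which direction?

From F3 to Gb4 is 9 letter names — a ninth of some quality.
F3 to Gb4 is 13 semitones, which makes it a minor ninth; the second version is higher, so the direction is up.
Checking another pair — F##3 → G#4 — gives the same interval.

up a minor ninth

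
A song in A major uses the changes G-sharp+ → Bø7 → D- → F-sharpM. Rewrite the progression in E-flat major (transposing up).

D+ Fø7 Ab- CM

A major up to E-flat major is a diminished fifth; each chord root moves by that interval while the quality stays the same.
G-sharp+: root G-sharp up a diminished fifth → D, giving D+.
Bø7: root B up a diminished fifth → F, giving Fø7.
D-: root D up a diminished fifth → Ab, giving Ab-.
F-sharpM: root F-sharp up a diminished fifth → C, giving CM.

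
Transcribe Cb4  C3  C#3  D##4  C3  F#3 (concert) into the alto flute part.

The alto flute sounds a perfect fourth below written, so the written part must be a perfect fourth above concert — transpose each note up.
Cb4 → Fb4
C3 → F3
C#3 → F#3
D##4 → G##4
C3 → F3
F#3 → B3

Fb4 F3 F#3 G##4 F3 B3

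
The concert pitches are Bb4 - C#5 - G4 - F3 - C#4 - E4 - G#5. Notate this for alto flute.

Eb5 F#5 C5 Bb3 F#4 A4 C#6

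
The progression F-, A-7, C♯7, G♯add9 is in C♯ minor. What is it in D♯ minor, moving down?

G- B-7 D#7 A#add9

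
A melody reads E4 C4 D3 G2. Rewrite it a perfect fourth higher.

E4: a fourth up reaches A, and 5 semitones makes it A4.
C4: a fourth up reaches F, and 5 semitones makes it F4.
D3: a fourth up reaches G, and 5 semitones makes it G3.
G2: a fourth up reaches C, and 5 semitones makes it C3.

A4 F4 G3 C3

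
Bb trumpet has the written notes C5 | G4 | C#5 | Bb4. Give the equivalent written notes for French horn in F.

F5 C5 F#5 Eb5

First find concert pitch: the Bb trumpet sounds a major second below written, so C5 G4 C#5 Bb4 sounds Bb4 F4 B4 Ab4.
Then write for French horn in F: it sounds a perfect fifth below written, so the part must be a perfect fifth above concert.
Bb4 → F5
F4 → C5
B4 → F#5
Ab4 → Eb5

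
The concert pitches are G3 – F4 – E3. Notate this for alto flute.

C4 Bb4 A3

The alto flute sounds a perfect fourth below written, so the written part must be a perfect fourth above concert — transpose each note up.
G3 to C4
F4 to Bb4
E3 to A3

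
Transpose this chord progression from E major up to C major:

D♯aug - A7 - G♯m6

Baug F7 Em6

E major up to C major is a minor sixth; each chord root moves by that interval while the quality stays the same.
D♯aug: root D♯ up a minor sixth → B, giving Baug.
A7: root A up a minor sixth → F, giving F7.
G♯m6: root G♯ up a minor sixth → E, giving Em6.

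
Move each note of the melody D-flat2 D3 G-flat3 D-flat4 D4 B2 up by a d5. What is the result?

Abb2 Ab3 Dbb4 Abb4 Ab4 F3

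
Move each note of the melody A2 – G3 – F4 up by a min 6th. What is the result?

F3 Eb4 Db5

A2 → F3
G3 → Eb4
F4 → Db5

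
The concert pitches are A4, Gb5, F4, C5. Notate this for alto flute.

D5 Cb6 Bb4 F5

The alto flute sounds a perfect fourth below written, so the written part must be a perfect fourth above concert — transpose each note up.
A4 → D5
Gb5 → Cb6
F4 → Bb4
C5 → F5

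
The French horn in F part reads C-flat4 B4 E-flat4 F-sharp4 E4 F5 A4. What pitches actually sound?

The French horn in F sounds a perfect fifth below written, so transpose each written note down a perfect fifth.
Cb4 becomes Fb3
B4 becomes E4
Eb4 becomes Ab3
F#4 becomes B3
E4 becomes A3
F5 becomes Bb4
A4 becomes D4

Fb3 E4 Ab3 B3 A3 Bb4 D4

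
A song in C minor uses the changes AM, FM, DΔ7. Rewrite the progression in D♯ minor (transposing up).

B#M G#M E#Δ7

C minor up to D♯ minor is an augmented second; each chord root moves by that interval while the quality stays the same.
AM: root A up an augmented second → B#, giving B#M.
FM: root F up an augmented second → G#, giving G#M.
DΔ7: root D up an augmented second → E#, giving E#Δ7.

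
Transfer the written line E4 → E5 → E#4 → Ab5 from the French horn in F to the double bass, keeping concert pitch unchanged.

A4 A5 A#4 Db6

First find concert pitch: the French horn in F sounds a perfect fifth below written, so E4 E5 E#4 Ab5 sounds A3 A4 A#3 Db5.
Then write for double bass: it sounds a perfect octave below written, so the part must be a perfect octave above concert.
A3 → A4
A4 → A5
A#3 → A#4
Db5 → Db6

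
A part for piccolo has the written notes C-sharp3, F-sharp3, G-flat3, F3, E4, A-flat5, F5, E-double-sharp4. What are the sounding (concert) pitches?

C#4 F#4 Gb4 F4 E5 Ab6 F6 E##5

Written C4 on the piccolo sounds as C5, a perfect octave higher; apply that shift to every note.
C#3 → C#4
F#3 → F#4
Gb3 → Gb4
F3 → F4
E4 → E5
Ab5 → Ab6
F5 → F6
E##4 → E##5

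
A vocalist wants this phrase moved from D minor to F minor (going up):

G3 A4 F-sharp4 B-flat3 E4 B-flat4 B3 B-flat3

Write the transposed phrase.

Bb3 C5 A4 Db4 G4 Db5 D4 Db4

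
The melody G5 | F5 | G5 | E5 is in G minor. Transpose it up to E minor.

E6 D6 E6 C#6

From G up to E is a major sixth; apply that to each pitch.
G5 to E6
F5 to D6
G5 to E6
E5 to C#6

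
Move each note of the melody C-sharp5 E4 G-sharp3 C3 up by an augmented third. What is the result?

E##5 G##4 B##3 E#3

C#5 becomes E##5
E4 becomes G##4
G#3 becomes B##3
C3 becomes E#3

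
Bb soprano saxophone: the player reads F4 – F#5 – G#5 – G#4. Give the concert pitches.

Eb4 E5 F#5 F#4

Written C4 on the Bb soprano saxophone sounds as Bb3, a major second lower; apply that shift to every note.
F4 to Eb4
F#5 to E5
G#5 to F#5
G#4 to F#4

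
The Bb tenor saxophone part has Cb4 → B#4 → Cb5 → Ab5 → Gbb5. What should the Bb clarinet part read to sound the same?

Cb3 B#3 Cb4 Ab4 Gbb4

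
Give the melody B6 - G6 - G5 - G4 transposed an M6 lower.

B6 down a major sixth is D6.
G6: a sixth down reaches B, and 9 semitones makes it Bb5.
A major sixth down from G5 gives Bb4.
G4: a sixth down reaches B, and 9 semitones makes it Bb3.

D6 Bb5 Bb4 Bb3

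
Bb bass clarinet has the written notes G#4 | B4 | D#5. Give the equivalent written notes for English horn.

C#4 E4 G#4

First find concert pitch: the Bb bass clarinet sounds a major ninth below written, so G#4 B4 D#5 sounds F#3 A3 C#4.
Then write for English horn: it sounds a perfect fifth below written, so the part must be a perfect fifth above concert.
F#3 → C#4
A3 → E4
C#4 → G#4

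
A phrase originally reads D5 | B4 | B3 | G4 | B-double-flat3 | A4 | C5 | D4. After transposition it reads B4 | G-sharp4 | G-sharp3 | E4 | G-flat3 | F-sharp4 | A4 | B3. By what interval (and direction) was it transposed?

Take the first pair: D5 → B4. D to B spans 3 letter names, so the interval is some kind of third.
B4 to D5 is 3 semitones, which makes it a minor third; the second version is lower, so the direction is down.
Checking another pair — D4 → B3 — gives the same interval.

down a minor third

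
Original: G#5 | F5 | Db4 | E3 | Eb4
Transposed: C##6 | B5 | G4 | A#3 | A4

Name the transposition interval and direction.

up an augmented fourth

From G#5 to C##6 is 4 letter names — a fourth of some quality.
G#5 to C##6 is 6 semitones, which makes it an augmented fourth; the second version is higher, so the direction is up.
Checking another pair — Eb4 → A4 — gives the same interval.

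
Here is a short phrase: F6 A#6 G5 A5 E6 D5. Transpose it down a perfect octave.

F6: an octave down reaches F, and 12 semitones makes it F5.
A#6: an octave down reaches A, and 12 semitones makes it A#5.
A perfect octave down from G5 gives G4.
A5 down a perfect octave is A4.
A perfect octave down from E6 gives E5.
D5 down a perfect octave is D4.

F5 A#5 G4 A4 E5 D4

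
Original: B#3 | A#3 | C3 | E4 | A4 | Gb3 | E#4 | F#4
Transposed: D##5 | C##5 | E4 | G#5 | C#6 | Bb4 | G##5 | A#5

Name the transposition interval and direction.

up a major tenth

From B#3 to D##5 is 10 letter names — a tenth of some quality.
B#3 to D##5 is 16 semitones, which makes it a major tenth; the second version is higher, so the direction is up.
Checking another pair — F#4 → A#5 — gives the same interval.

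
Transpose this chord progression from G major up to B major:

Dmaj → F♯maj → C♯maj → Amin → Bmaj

F#maj A#maj E#maj C#min D#maj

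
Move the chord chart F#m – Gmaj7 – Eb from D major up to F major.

Am Bbmaj7 Gb

D major up to F major is a minor third; each chord root moves by that interval while the quality stays the same.
F#m: root F# up a minor third → A, giving Am.
Gmaj7: root G up a minor third → Bb, giving Bbmaj7.
Eb: root Eb up a minor third → Gb, giving Gb.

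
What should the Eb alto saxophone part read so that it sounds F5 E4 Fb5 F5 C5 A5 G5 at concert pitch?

D6 C#5 Db6 D6 A5 F#6 E6

Written C4 sounds as Eb3 on the Eb alto saxophone, so concert pitches are written a major sixth up.
F5 gives D6
E4 gives C#5
Fb5 gives Db6
F5 gives D6
C5 gives A5
A5 gives F#6
G5 gives E6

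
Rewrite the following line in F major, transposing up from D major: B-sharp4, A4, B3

D#5 C5 D4

D major to F major up is a minor third, so every note moves up by that interval.
B#4 to D#5
A4 to C5
B3 to D4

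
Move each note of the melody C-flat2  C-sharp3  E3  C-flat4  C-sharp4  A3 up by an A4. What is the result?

F2 F##3 A#3 F4 F##4 D#4

Cb2: a fourth up reaches F, and 6 semitones makes it F2.
C#3 up an augmented fourth is F##3.
E3 up an augmented fourth is A#3.
Cb4 up an augmented fourth is F4.
An augmented fourth up from C#4 gives F##4.
An augmented fourth up from A3 gives D#4.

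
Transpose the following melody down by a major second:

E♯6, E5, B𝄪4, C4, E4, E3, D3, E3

E#6 → D#6
E5 → D5
B##4 → A##4
C4 → Bb3
E4 → D4
E3 → D3
D3 → C3
E3 → D3

D#6 D5 A##4 Bb3 D4 D3 C3 D3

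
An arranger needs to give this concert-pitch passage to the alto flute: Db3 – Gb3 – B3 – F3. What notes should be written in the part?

Gb3 Cb4 E4 Bb3

Written C4 sounds as G3 on the alto flute, so concert pitches are written a perfect fourth up.
Db3 becomes Gb3
Gb3 becomes Cb4
B3 becomes E4
F3 becomes Bb3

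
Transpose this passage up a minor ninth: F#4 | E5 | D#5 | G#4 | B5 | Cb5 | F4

G5 F6 E6 A5 C7 Dbb6 Gb5

F#4 up a minor ninth is G5.
E5: a ninth up reaches F, and 13 semitones makes it F6.
A minor ninth up from D#5 gives E6.
A minor ninth up from G#4 gives A5.
B5: a ninth up reaches C, and 13 semitones makes it C7.
Cb5: a ninth up reaches D, and 13 semitones makes it Dbb6.
A minor ninth up from F4 gives Gb5.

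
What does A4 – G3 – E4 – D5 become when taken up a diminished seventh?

A diminished seventh up from A4 gives Gb5.
G3: a seventh up reaches F, and 9 semitones makes it Fb4.
A diminished seventh up from E4 gives Db5.
D5: a seventh up reaches C, and 9 semitones makes it Cb6.

Gb5 Fb4 Db5 Cb6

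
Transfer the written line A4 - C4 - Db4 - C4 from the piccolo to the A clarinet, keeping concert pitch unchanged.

First find concert pitch: the piccolo sounds a perfect octave above written, so A4 C4 Db4 C4 sounds A5 C5 Db5 C5.
Then write for A clarinet: it sounds a minor third below written, so the part must be a minor third above concert.
A5 → C6
C5 → Eb5
Db5 → Fb5
C5 → Eb5

C6 Eb5 Fb5 Eb5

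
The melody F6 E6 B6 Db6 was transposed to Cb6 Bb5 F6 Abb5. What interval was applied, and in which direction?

down an augmented fourth

Take the first pair: F6 → Cb6. F to C spans 4 letter names, so the interval is some kind of fourth.
Cb6 to F6 is 6 semitones, which makes it an augmented fourth; the second version is lower, so the direction is down.
Checking another pair — Db6 → Abb5 — gives the same interval.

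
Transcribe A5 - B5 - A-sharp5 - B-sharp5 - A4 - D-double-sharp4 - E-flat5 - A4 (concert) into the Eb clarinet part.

F#5 G#5 F##5 G##5 F#4 B##3 C5 F#4

Written C4 sounds as Eb4 on the Eb clarinet, so concert pitches are written a minor third down.
A5 → F#5
B5 → G#5
A#5 → F##5
B#5 → G##5
A4 → F#4
D##4 → B##3
Eb5 → C5
A4 → F#4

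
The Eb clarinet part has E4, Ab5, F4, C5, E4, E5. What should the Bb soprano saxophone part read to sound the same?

A4 Db6 Bb4 F5 A4 A5

First find concert pitch: the Eb clarinet sounds a minor third above written, so E4 Ab5 F4 C5 E4 E5 sounds G4 Cb6 Ab4 Eb5 G4 G5.
Then write for Bb soprano saxophone: it sounds a major second below written, so the part must be a major second above concert.
G4 → A4
Cb6 → Db6
Ab4 → Bb4
Eb5 → F5
G4 → A4
G5 → A5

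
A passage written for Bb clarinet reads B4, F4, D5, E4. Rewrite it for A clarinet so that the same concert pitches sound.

First find concert pitch: the Bb clarinet sounds a major second below written, so B4 F4 D5 E4 sounds A4 Eb4 C5 D4.
Then write for A clarinet: it sounds a minor third below written, so the part must be a minor third above concert.
A4 → C5
Eb4 → Gb4
C5 → Eb5
D4 → F4

C5 Gb4 Eb5 F4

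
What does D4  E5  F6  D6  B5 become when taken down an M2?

C4 D5 Eb6 C6 A5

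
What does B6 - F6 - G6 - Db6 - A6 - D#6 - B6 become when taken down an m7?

C#6 G5 A5 Eb5 B5 E#5 C#6

B6: a seventh down reaches C, and 10 semitones makes it C#6.
F6: a seventh down reaches G, and 10 semitones makes it G5.
A minor seventh down from G6 gives A5.
Db6: a seventh down reaches E, and 10 semitones makes it Eb5.
A6: a seventh down reaches B, and 10 semitones makes it B5.
A minor seventh down from D#6 gives E#5.
B6 down a minor seventh is C#6.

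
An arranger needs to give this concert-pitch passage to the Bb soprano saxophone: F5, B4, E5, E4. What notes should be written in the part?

The Bb soprano saxophone sounds a major second below written, so the written part must be a major second above concert — transpose each note up.
F5 → G5
B4 → C#5
E5 → F#5
E4 → F#4

G5 C#5 F#5 F#4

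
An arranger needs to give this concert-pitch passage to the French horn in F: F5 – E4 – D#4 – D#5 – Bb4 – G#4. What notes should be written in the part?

The French horn in F sounds a perfect fifth below written, so the written part must be a perfect fifth above concert — transpose each note up.
F5 → C6
E4 → B4
D#4 → A#4
D#5 → A#5
Bb4 → F5
G#4 → D#5

C6 B4 A#4 A#5 F5 D#5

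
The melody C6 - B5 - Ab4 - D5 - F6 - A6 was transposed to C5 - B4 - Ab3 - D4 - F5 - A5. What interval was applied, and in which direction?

down a perfect octave

From C6 to C5 is 8 letter names — an octave of some quality.
C5 to C6 is 12 semitones, which makes it a perfect octave; the second version is lower, so the direction is down.
Checking another pair — A6 → A5 — gives the same interval.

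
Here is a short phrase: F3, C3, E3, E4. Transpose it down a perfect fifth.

F3 to Bb2
C3 to F2
E3 to A2
E4 to A3

Bb2 F2 A2 A3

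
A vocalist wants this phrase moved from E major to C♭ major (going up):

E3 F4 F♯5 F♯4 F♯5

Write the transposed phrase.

From E up to C♭ is a diminished sixth; apply that to each pitch.
E3 -> Cb4
F4 -> Dbb5
F#5 -> Db6
F#4 -> Db5
F#5 -> Db6

Cb4 Dbb5 Db6 Db5 Db6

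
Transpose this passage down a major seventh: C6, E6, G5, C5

Db5 F5 Ab4 Db4

C6 to Db5
E6 to F5
G5 to Ab4
C5 to Db4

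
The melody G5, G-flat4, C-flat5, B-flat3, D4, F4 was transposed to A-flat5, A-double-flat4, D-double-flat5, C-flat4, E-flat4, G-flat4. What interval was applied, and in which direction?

Take the first pair: G5 → Ab5. G to A spans 2 letter names, so the interval is some kind of second.
G5 to Ab5 is 1 semitone, which makes it a minor second; the second version is higher, so the direction is up.
Checking another pair — F4 → Gb4 — gives the same interval.

up a minor second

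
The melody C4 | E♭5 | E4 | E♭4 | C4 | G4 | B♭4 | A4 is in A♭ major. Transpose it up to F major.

A4 C6 C#5 C5 A4 E5 G5 F#5

From A♭ up to F is a major sixth; apply that to each pitch.
C4 to A4
Eb5 to C6
E4 to C#5
Eb4 to C5
C4 to A4
G4 to E5
Bb4 to G5
A4 to F#5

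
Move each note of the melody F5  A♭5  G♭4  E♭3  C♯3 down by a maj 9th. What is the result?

Eb4 Gb4 Fb3 Db2 B1

F5 down a major ninth is Eb4.
Ab5 down a major ninth is Gb4.
Gb4: a ninth down reaches F, and 14 semitones makes it Fb3.
Eb3: a ninth down reaches D, and 14 semitones makes it Db2.
C#3: a ninth down reaches B, and 14 semitones makes it B1.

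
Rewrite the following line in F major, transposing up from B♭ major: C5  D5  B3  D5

From B♭ up to F is a perfect fifth; apply that to each pitch.
C5 -> G5
D5 -> A5
B3 -> F#4
D5 -> A5

G5 A5 F#4 A5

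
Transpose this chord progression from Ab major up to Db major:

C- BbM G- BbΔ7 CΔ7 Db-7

Ab major up to Db major is a perfect fourth; each chord root moves by that interval while the quality stays the same.
C-: root C up a perfect fourth → F, giving F-.
BbM: root Bb up a perfect fourth → Eb, giving EbM.
G-: root G up a perfect fourth → C, giving C-.
BbΔ7: root Bb up a perfect fourth → Eb, giving EbΔ7.
CΔ7: root C up a perfect fourth → F, giving FΔ7.
Db-7: root Db up a perfect fourth → Gb, giving Gb-7.

F- EbM C- EbΔ7 FΔ7 Gb-7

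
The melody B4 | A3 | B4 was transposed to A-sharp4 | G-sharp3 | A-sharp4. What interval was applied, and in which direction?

down a minor second

From B4 to A#4 is 2 letter names — a second of some quality.
A#4 to B4 is 1 semitone, which makes it a minor second; the second version is lower, so the direction is down.
Checking another pair — B4 → A#4 — gives the same interval.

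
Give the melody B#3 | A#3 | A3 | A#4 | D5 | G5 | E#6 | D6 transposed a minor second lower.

B#3 becomes A##3
A#3 becomes G##3
A3 becomes G#3
A#4 becomes G##4
D5 becomes C#5
G5 becomes F#5
E#6 becomes D##6
D6 becomes C#6

A##3 G##3 G#3 G##4 C#5 F#5 D##6 C#6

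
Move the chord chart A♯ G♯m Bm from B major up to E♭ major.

D Cm Ebm

B major up to E♭ major is a diminished fourth; each chord root moves by that interval while the quality stays the same.
A♯: root A♯ up a diminished fourth → D, giving D.
G♯m: root G♯ up a diminished fourth → C, giving Cm.
Bm: root B up a diminished fourth → Eb, giving Ebm.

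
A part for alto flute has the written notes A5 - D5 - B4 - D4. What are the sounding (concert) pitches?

E5 A4 F#4 A3

The alto flute sounds a perfect fourth below written, so transpose each written note down a perfect fourth.
A5 becomes E5
D5 becomes A4
B4 becomes F#4
D4 becomes A3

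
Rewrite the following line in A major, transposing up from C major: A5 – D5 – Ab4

F#6 B5 F5

C major to A major up is a major sixth, so every note moves up by that interval.
A5 becomes F#6
D5 becomes B5
Ab4 becomes F5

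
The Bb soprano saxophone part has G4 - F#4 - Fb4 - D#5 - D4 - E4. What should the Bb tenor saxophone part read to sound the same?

G5 F#5 Fb5 D#6 D5 E5

First find concert pitch: the Bb soprano saxophone sounds a major second below written, so G4 F#4 Fb4 D#5 D4 E4 sounds F4 E4 Ebb4 C#5 C4 D4.
Then write for Bb tenor saxophone: it sounds a major ninth below written, so the part must be a major ninth above concert.
F4 → G5
E4 → F#5
Ebb4 → Fb5
C#5 → D#6
C4 → D5
D4 → E5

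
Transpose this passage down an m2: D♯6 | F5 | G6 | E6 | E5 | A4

C##6 E5 F#6 D#6 D#5 G#4

D#6 down a minor second is C##6.
A minor second down from F5 gives E5.
A minor second down from G6 gives F#6.
E6 down a minor second is D#6.
E5 down a minor second is D#5.
A4: a second down reaches G, and 1 semitone makes it G#4.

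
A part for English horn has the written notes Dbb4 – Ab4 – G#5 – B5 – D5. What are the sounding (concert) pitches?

Written C4 on the English horn sounds as F3, a perfect fifth lower; apply that shift to every note.
Dbb4 gives Gbb3
Ab4 gives Db4
G#5 gives C#5
B5 gives E5
D5 gives G4

Gbb3 Db4 C#5 E5 G4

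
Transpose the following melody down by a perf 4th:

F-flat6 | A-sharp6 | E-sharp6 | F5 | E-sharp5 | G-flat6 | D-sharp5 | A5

Cb6 E#6 B#5 C5 B#4 Db6 A#4 E5

A perfect fourth down from Fb6 gives Cb6.
A perfect fourth down from A#6 gives E#6.
A perfect fourth down from E#6 gives B#5.
F5 down a perfect fourth is C5.
E#5: a fourth down reaches B, and 5 semitones makes it B#4.
Gb6 down a perfect fourth is Db6.
D#5 down a perfect fourth is A#4.
A perfect fourth down from A5 gives E5.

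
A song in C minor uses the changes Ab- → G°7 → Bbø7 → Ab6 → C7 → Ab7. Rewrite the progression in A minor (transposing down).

C minor down to A minor is a minor third; each chord root moves by that interval while the quality stays the same.
Ab-: root Ab down a minor third → F, giving F-.
G°7: root G down a minor third → E, giving E°7.
Bbø7: root Bb down a minor third → G, giving Gø7.
Ab6: root Ab down a minor third → F, giving F6.
C7: root C down a minor third → A, giving A7.
Ab7: root Ab down a minor third → F, giving F7.

F- E°7 Gø7 F6 A7 F7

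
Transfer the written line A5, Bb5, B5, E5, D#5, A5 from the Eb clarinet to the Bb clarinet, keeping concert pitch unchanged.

D6 Eb6 E6 A5 G#5 D6

First find concert pitch: the Eb clarinet sounds a minor third above written, so A5 Bb5 B5 E5 D#5 A5 sounds C6 Db6 D6 G5 F#5 C6.
Then write for Bb clarinet: it sounds a major second below written, so the part must be a major second above concert.
C6 → D6
Db6 → Eb6
D6 → E6
G5 → A5
F#5 → G#5
C6 → D6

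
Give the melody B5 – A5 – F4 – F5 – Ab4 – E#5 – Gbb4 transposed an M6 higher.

B5 -> G#6
A5 -> F#6
F4 -> D5
F5 -> D6
Ab4 -> F5
E#5 -> C##6
Gbb4 -> Ebb5

G#6 F#6 D5 D6 F5 C##6 Ebb5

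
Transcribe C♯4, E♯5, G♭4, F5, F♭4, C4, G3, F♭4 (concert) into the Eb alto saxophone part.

Written C4 sounds as Eb3 on the Eb alto saxophone, so concert pitches are written a major sixth up.
C#4 → A#4
E#5 → C##6
Gb4 → Eb5
F5 → D6
Fb4 → Db5
C4 → A4
G3 → E4
Fb4 → Db5

A#4 C##6 Eb5 D6 Db5 A4 E4 Db5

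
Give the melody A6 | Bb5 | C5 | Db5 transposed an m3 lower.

A6 → F#6
Bb5 → G5
C5 → A4
Db5 → Bb4

F#6 G5 A4 Bb4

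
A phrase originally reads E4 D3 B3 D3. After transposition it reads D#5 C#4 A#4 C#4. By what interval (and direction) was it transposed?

From E4 to D#5 is 7 letter names — a seventh of some quality.
E4 to D#5 is 11 semitones, which makes it a major seventh; the second version is higher, so the direction is up.
Checking another pair — D3 → C#4 — gives the same interval.

up a major seventh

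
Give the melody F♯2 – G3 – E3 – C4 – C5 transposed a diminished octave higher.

F#2 → F3
G3 → Gb4
E3 → Eb4
C4 → Cb5
C5 → Cb6

F3 Gb4 Eb4 Cb5 Cb6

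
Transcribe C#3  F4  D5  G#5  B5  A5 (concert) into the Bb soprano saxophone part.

D#3 G4 E5 A#5 C#6 B5

Written C4 sounds as Bb3 on the Bb soprano saxophone, so concert pitches are written a major second up.
C#3 → D#3
F4 → G4
D5 → E5
G#5 → A#5
B5 → C#6
A5 → B5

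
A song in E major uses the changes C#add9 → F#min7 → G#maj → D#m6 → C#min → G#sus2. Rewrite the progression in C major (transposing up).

E major up to C major is a minor sixth; each chord root moves by that interval while the quality stays the same.
C#add9: root C# up a minor sixth → A, giving Aadd9.
F#min7: root F# up a minor sixth → D, giving Dmin7.
G#maj: root G# up a minor sixth → E, giving Emaj.
D#m6: root D# up a minor sixth → B, giving Bm6.
C#min: root C# up a minor sixth → A, giving Amin.
G#sus2: root G# up a minor sixth → E, giving Esus2.

Aadd9 Dmin7 Emaj Bm6 Amin Esus2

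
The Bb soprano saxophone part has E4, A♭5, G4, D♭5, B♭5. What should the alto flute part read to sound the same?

G4 Cb6 Bb4 Fb5 Db6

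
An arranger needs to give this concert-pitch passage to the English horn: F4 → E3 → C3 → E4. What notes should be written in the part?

C5 B3 G3 B4

The English horn sounds a perfect fifth below written, so the written part must be a perfect fifth above concert — transpose each note up.
F4 becomes C5
E3 becomes B3
C3 becomes G3
E4 becomes B4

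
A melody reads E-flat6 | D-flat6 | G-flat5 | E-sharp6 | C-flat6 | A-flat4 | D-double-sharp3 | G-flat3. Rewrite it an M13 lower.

Eb6 -> Gb4
Db6 -> Fb4
Gb5 -> Bbb3
E#6 -> G#4
Cb6 -> Ebb4
Ab4 -> Cb3
D##3 -> F##1
Gb3 -> Bbb1

Gb4 Fb4 Bbb3 G#4 Ebb4 Cb3 F##1 Bbb1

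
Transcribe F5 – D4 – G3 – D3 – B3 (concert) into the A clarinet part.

The A clarinet sounds a minor third below written, so the written part must be a minor third above concert — transpose each note up.
F5 → Ab5
D4 → F4
G3 → Bb3
D3 → F3
B3 → D4

Ab5 F4 Bb3 F3 D4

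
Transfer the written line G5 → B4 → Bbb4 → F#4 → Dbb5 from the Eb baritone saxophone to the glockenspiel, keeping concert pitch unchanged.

First find concert pitch: the Eb baritone saxophone sounds a major thirteenth below written, so G5 B4 Bbb4 F#4 Dbb5 sounds Bb3 D3 Dbb3 A2 Fbb3.
Then write for glockenspiel: it sounds a perfect fifteenth above written, so the part must be a perfect fifteenth below concert.
Bb3 → Bb1
D3 → D1
Dbb3 → Dbb1
A2 → A0
Fbb3 → Fbb1

Bb1 D1 Dbb1 A0 Fbb1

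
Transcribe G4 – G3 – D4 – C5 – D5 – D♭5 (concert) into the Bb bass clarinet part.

Written C4 sounds as Bb2 on the Bb bass clarinet, so concert pitches are written a major ninth up.
G4 to A5
G3 to A4
D4 to E5
C5 to D6
D5 to E6
Db5 to Eb6

A5 A4 E5 D6 E6 Eb6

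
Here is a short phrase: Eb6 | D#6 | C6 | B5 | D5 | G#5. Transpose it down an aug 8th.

Eb6: an octave down reaches E, and 13 semitones makes it Ebb5.
D#6: an octave down reaches D, and 13 semitones makes it D5.
An augmented octave down from C6 gives Cb5.
B5: an octave down reaches B, and 13 semitones makes it Bb4.
D5 down an augmented octave is Db4.
An augmented octave down from G#5 gives G4.

Ebb5 D5 Cb5 Bb4 Db4 G4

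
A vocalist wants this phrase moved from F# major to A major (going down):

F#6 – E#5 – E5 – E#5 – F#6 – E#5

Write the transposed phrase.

From F# down to A is a major sixth; apply that to each pitch.
F#6 becomes A5
E#5 becomes G#4
E5 becomes G4
E#5 becomes G#4
F#6 becomes A5
E#5 becomes G#4

A5 G#4 G4 G#4 A5 G#4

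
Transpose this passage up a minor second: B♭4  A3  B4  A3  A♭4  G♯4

Cb5 Bb3 C5 Bb3 Bbb4 A4

Bb4: a second up reaches C, and 1 semitone makes it Cb5.
A minor second up from A3 gives Bb3.
A minor second up from B4 gives C5.
A minor second up from A3 gives Bb3.
A minor second up from Ab4 gives Bbb4.
A minor second up from G#4 gives A4.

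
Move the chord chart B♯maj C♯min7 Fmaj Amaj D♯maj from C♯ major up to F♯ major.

C♯ major up to F♯ major is a perfect fourth; each chord root moves by that interval while the quality stays the same.
B♯maj: root B♯ up a perfect fourth → E#, giving E#maj.
C♯min7: root C♯ up a perfect fourth → F#, giving F#min7.
Fmaj: root F up a perfect fourth → Bb, giving Bbmaj.
Amaj: root A up a perfect fourth → D, giving Dmaj.
D♯maj: root D♯ up a perfect fourth → G#, giving G#maj.

E#maj F#min7 Bbmaj Dmaj G#maj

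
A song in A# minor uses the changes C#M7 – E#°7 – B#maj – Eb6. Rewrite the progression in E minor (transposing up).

A# minor up to E minor is a diminished fifth; each chord root moves by that interval while the quality stays the same.
C#M7: root C# up a diminished fifth → G, giving GM7.
E#°7: root E# up a diminished fifth → B, giving B°7.
B#maj: root B# up a diminished fifth → F#, giving F#maj.
Eb6: root Eb up a diminished fifth → Bbb, giving Bbb6.

GM7 B°7 F#maj Bbb6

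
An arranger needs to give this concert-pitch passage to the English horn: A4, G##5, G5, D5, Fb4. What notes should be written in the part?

E5 D##6 D6 A5 Cb5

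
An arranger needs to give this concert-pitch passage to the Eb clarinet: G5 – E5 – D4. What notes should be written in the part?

E5 C#5 B3

Written C4 sounds as Eb4 on the Eb clarinet, so concert pitches are written a minor third down.
G5 → E5
E5 → C#5
D4 → B3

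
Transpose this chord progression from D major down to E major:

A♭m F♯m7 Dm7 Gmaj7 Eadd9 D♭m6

D major down to E major is a minor seventh; each chord root moves by that interval while the quality stays the same.
A♭m: root A♭ down a minor seventh → Bb, giving Bbm.
F♯m7: root F♯ down a minor seventh → G#, giving G#m7.
Dm7: root D down a minor seventh → E, giving Em7.
Gmaj7: root G down a minor seventh → A, giving Amaj7.
Eadd9: root E down a minor seventh → F#, giving F#add9.
D♭m6: root D♭ down a minor seventh → Eb, giving Ebm6.

Bbm G#m7 Em7 Amaj7 F#add9 Ebm6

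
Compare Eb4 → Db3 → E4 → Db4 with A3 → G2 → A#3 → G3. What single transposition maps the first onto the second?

down a diminished fifth

Take the first pair: Eb4 → A3. E to A spans 5 letter names, so the interval is some kind of fifth.
A3 to Eb4 is 6 semitones, which makes it a diminished fifth; the second version is lower, so the direction is down.
Checking another pair — Db4 → G3 — gives the same interval.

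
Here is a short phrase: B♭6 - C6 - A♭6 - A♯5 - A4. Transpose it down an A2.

Bb6: a second down reaches A, and 3 semitones makes it Abb6.
C6 down an augmented second is Bbb5.
An augmented second down from Ab6 gives Gbb6.
A#5 down an augmented second is G5.
A4 down an augmented second is Gb4.

Abb6 Bbb5 Gbb6 G5 Gb4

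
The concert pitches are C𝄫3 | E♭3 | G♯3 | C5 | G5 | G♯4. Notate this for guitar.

Cbb4 Eb4 G#4 C6 G6 G#5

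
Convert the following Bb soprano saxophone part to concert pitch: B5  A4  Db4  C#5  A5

A5 G4 Cb4 B4 G5

Written C4 on the Bb soprano saxophone sounds as Bb3, a major second lower; apply that shift to every note.
B5 → A5
A4 → G4
Db4 → Cb4
C#5 → B4
A5 → G5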